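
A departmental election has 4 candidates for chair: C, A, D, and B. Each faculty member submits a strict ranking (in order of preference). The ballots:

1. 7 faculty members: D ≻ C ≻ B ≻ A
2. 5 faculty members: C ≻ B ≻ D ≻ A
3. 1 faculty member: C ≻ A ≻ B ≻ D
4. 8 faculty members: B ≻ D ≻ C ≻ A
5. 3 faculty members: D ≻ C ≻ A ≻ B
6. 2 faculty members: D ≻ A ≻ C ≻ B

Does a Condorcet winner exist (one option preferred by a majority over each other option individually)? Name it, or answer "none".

none

Checking pairwise contests:
D beats C 20–6.
C beats A 24–2.
B beats D 14–12.
C beats B 18–8.
Every option loses at least one head-to-head, so there is no Condorcet winner.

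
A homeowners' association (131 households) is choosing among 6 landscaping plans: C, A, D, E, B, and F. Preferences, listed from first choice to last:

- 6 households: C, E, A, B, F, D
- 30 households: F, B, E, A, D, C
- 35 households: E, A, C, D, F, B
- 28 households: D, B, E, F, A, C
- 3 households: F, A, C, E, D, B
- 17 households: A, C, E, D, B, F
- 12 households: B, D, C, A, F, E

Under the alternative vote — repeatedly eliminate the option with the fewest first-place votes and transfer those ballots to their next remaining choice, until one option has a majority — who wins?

E

Round 1: C 6, A 17, D 28, E 35, B 12, F 33. Eliminate C.
Round 2: A 17, D 28, E 41, B 12, F 33. Eliminate B.
Round 3: A 17, D 40, E 41, F 33. Eliminate A.
Round 4: D 40, E 58, F 33. Eliminate F.
Round 5: D 40, E 91. E has a majority.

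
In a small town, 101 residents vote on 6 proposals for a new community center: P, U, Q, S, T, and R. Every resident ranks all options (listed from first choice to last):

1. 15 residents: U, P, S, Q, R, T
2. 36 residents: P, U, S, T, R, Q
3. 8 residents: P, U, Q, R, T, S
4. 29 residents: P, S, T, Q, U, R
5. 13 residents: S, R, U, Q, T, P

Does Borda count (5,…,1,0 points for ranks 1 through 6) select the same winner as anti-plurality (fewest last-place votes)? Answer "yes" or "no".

Borda — scores: P 425, U 319, Q 138, S 334, T 180, R 119. Winner: P.
Anti-plurality — last-place votes: P 13, U 0, Q 36, S 8, T 15, R 29. Winner: U.
The two methods disagree.

no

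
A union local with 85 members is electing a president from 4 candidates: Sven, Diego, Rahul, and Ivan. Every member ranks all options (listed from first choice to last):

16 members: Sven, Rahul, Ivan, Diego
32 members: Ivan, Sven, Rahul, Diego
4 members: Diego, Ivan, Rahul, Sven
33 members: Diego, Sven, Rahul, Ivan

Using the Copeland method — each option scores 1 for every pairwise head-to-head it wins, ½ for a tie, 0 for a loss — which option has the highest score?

Sven

Sven: beats Diego, Rahul, and Ivan → score 3.
Diego: loses to Sven, Rahul, and Ivan → score 0.
Rahul: beats Diego and Ivan; loses to Sven → score 2.
Ivan: beats Diego; loses to Sven and Rahul → score 1.
Sven has the best pairwise record.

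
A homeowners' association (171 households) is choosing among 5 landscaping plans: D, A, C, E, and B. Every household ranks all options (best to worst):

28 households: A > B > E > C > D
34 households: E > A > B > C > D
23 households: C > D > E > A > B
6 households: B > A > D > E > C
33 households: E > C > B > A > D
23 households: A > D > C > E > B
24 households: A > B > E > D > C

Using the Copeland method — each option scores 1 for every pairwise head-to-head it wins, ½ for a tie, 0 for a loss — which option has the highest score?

E

D: loses to A, C, E, and B → score 0.
A: beats D, C, and B; loses to E → score 3.
C: beats D; loses to A, E, and B → score 1.
E: beats D, A, C, and B → score 4.
B: beats D and C; loses to A and E → score 2.
E has the best pairwise record.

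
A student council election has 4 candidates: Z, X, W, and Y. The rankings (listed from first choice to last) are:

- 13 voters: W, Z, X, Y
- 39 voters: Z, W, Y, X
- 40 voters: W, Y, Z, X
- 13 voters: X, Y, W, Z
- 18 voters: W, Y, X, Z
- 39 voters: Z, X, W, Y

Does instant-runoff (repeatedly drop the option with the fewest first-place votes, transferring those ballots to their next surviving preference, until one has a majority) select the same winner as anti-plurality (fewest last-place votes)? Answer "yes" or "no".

Instant-runoff — R1 Z 78, X 13, W 71, Y 0 (Y out); R2 Z 78, X 13, W 71 (X out); R3 Z 78, W 84 (W winner). Winner: W.
Anti-plurality — last-place votes: Z 31, X 79, W 0, Y 52. Winner: W.
The two methods agree.

yes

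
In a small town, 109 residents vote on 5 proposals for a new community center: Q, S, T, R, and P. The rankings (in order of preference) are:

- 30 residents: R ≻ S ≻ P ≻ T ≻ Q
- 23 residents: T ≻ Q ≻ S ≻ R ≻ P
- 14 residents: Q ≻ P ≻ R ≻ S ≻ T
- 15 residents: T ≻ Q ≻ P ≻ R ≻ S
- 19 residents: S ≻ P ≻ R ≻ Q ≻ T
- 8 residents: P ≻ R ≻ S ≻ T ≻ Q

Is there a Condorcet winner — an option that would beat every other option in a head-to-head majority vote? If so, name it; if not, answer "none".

none

Checking pairwise contests:
S beats Q 57–52.
R beats S 67–42.
S beats T 71–38.
P beats R 56–53.
S beats P 72–37.
Every option loses at least one head-to-head, so there is no Condorcet winner.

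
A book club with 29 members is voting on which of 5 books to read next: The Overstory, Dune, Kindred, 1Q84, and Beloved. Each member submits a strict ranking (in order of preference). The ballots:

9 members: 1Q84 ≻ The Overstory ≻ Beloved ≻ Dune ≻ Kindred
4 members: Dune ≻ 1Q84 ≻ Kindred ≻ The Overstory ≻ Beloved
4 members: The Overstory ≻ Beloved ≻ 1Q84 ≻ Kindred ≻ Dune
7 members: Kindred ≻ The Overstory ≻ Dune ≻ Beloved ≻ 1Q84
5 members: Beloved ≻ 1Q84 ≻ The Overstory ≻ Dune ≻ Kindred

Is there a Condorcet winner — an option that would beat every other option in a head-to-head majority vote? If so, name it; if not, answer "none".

none

Checking pairwise contests:
1Q84 beats The Overstory 18–11.
The Overstory beats Dune 25–4.
The Overstory beats Kindred 18–11.
Beloved beats 1Q84 16–13.
The Overstory beats Beloved 24–5.
Every option loses at least one head-to-head, so there is no Condorcet winner.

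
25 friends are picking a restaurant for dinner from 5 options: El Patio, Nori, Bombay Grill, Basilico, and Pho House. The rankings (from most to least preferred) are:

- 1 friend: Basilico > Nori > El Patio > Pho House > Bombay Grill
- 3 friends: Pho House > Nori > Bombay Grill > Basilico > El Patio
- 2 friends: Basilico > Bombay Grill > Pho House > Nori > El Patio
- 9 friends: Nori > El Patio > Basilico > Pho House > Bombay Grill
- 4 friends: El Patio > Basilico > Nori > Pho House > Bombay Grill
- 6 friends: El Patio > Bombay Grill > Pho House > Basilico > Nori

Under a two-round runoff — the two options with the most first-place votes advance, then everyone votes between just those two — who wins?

Round 1 first-place votes: El Patio 10, Nori 9, Bombay Grill 0, Basilico 3, Pho House 3.
El Patio and Nori advance.
Runoff: El Patio is preferred to Nori by 10 voters; Nori by 15.
Nori wins the runoff.

Nori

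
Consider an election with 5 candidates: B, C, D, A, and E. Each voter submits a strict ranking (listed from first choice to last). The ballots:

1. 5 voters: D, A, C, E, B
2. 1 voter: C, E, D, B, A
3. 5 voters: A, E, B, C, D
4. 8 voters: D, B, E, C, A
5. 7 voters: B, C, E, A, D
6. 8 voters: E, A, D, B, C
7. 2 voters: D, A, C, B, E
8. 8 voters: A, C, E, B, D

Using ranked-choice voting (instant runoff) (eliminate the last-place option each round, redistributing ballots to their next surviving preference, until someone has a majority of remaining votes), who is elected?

E

Round 1: B 7, C 1, D 15, A 13, E 8. Eliminate C.
Round 2: B 7, D 15, A 13, E 9. Eliminate B.
Round 3: D 15, A 13, E 16. Eliminate A.
Round 4: D 15, E 29. E has a majority.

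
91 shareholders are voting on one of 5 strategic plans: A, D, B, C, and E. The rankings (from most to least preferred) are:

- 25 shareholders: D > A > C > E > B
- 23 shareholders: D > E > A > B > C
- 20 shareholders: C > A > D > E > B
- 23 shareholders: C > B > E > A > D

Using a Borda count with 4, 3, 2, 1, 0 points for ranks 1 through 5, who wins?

A: 25·3 + 23·2 + 20·3 + 23·1 = 204
D: 25·4 + 23·4 + 20·2 + 23·0 = 232
B: 25·0 + 23·1 + 20·0 + 23·3 = 92
C: 25·2 + 23·0 + 20·4 + 23·4 = 222
E: 25·1 + 23·3 + 20·1 + 23·2 = 160
D has the highest Borda score (232).

D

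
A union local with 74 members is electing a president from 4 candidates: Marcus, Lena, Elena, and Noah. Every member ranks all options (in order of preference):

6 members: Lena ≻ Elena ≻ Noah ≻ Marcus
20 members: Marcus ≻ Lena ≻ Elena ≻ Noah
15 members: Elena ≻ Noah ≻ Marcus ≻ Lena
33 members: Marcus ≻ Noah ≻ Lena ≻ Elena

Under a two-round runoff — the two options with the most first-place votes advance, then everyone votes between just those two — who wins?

Round 1 first-place votes: Marcus 53, Lena 6, Elena 15, Noah 0.
Marcus and Elena advance.
Runoff: Marcus is preferred to Elena by 53 voters; Elena by 21.
Marcus wins the runoff.

Marcus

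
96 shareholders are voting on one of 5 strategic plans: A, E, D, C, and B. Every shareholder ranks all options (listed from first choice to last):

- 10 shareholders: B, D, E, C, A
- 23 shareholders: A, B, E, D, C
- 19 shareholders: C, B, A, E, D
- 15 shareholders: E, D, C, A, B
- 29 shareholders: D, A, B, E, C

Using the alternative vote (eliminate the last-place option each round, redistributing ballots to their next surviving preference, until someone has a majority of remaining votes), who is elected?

D

Round 1: A 23, E 15, D 29, C 19, B 10. Eliminate B.
Round 2: A 23, E 15, D 39, C 19. Eliminate E.
Round 3: A 23, D 54, C 19. D has a majority.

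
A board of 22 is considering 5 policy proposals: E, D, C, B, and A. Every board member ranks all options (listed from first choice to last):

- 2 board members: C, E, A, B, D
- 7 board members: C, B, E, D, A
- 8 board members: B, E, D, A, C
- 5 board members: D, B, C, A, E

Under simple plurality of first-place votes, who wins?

First-place votes: E 0, D 5, C 9, B 8, A 0.
C has the most first-place votes.

C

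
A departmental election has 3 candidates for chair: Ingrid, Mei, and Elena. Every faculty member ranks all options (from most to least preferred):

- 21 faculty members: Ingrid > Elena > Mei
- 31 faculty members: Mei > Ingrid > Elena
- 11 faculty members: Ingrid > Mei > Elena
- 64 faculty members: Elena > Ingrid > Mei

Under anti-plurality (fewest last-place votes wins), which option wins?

Ingrid

Last-place votes: Ingrid 0, Mei 85, Elena 42.
Ingrid is ranked last by the fewest voters, so Ingrid wins.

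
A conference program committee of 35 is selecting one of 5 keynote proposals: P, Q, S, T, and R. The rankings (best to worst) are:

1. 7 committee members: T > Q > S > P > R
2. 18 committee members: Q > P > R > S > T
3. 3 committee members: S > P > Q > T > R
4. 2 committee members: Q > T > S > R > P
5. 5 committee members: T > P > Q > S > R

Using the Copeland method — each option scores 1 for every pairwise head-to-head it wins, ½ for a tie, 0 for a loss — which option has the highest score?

P: beats S, T, and R; loses to Q → score 3.
Q: beats P, S, T, and R → score 4.
S: beats T; loses to P, Q, and R → score 1.
T: loses to P, Q, S, and R → score 0.
R: beats S and T; loses to P and Q → score 2.
Q has the best pairwise record.

Q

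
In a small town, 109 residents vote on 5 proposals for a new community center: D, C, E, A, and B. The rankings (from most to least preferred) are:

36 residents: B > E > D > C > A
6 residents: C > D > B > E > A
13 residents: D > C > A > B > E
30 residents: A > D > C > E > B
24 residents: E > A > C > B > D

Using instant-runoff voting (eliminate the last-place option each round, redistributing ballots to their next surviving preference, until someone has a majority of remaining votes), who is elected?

Round 1: D 13, C 6, E 24, A 30, B 36. Eliminate C.
Round 2: D 19, E 24, A 30, B 36. Eliminate D.
Round 3: E 24, A 43, B 42. Eliminate E.
Round 4: A 67, B 42. A has a majority.

A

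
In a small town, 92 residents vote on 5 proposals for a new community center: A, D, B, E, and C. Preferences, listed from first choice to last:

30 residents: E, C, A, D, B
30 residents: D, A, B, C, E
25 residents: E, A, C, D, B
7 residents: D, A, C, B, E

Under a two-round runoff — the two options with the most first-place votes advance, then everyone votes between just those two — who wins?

Round 1 first-place votes: A 0, D 37, B 0, E 55, C 0.
E and D advance.
Runoff: E is preferred to D by 55 voters; D by 37.
E wins the runoff.

E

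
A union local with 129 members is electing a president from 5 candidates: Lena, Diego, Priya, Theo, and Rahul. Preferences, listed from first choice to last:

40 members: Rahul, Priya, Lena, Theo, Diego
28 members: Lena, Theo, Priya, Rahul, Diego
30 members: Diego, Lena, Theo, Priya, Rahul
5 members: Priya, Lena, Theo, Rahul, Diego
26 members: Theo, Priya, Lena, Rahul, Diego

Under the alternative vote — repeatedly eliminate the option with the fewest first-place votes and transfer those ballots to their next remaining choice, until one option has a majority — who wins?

Round 1: Lena 28, Diego 30, Priya 5, Theo 26, Rahul 40. Eliminate Priya.
Round 2: Lena 33, Diego 30, Theo 26, Rahul 40. Eliminate Theo.
Round 3: Lena 59, Diego 30, Rahul 40. Eliminate Diego.
Round 4: Lena 89, Rahul 40. Lena has a majority.

Lena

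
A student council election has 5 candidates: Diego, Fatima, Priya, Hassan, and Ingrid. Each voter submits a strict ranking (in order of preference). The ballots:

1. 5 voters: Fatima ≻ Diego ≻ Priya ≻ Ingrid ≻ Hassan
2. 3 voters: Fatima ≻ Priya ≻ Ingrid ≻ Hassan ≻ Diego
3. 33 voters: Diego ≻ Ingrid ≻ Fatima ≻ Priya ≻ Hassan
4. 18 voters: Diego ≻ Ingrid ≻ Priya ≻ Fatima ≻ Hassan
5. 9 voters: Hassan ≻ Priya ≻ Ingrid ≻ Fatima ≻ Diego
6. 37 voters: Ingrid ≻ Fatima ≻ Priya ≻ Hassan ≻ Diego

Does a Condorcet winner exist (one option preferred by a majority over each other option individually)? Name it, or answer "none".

none

Checking pairwise contests:
Fatima beats Diego 54–51.
Ingrid beats Fatima 97–8.
Diego beats Priya 56–49.
Diego beats Hassan 56–49.
Diego beats Ingrid 56–49.
Every option loses at least one head-to-head, so there is no Condorcet winner.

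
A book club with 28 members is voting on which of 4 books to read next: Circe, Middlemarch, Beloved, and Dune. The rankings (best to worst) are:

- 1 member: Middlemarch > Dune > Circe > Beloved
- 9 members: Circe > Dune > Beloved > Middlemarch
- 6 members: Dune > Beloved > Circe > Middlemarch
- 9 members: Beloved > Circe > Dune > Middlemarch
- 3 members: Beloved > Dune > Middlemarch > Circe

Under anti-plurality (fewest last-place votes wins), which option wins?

Last-place votes: Circe 3, Middlemarch 24, Beloved 1, Dune 0.
Dune is ranked last by the fewest voters, so Dune wins.

Dune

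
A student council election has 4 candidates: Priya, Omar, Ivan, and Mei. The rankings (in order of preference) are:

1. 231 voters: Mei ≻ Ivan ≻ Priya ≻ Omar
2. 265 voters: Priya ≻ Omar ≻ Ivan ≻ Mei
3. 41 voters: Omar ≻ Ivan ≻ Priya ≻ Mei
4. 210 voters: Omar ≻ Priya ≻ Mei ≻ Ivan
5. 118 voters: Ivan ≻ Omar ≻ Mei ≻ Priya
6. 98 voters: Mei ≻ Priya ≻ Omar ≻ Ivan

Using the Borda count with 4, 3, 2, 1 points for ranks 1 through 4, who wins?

Priya

Priya: 231·2 + 265·4 + 41·2 + 210·3 + 118·1 + 98·3 = 2646
Omar: 231·1 + 265·3 + 41·4 + 210·4 + 118·3 + 98·2 = 2580
Ivan: 231·3 + 265·2 + 41·3 + 210·1 + 118·4 + 98·1 = 2126
Mei: 231·4 + 265·1 + 41·1 + 210·2 + 118·2 + 98·4 = 2278
Priya has the highest Borda score (2646).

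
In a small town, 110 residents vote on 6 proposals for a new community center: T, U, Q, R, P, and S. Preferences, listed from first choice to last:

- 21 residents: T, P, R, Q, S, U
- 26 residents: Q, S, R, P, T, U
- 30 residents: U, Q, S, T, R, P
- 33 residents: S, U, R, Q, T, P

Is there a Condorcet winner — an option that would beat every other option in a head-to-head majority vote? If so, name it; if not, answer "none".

none

Checking pairwise contests:
U beats T 63–47.
S beats U 80–30.
U beats Q 63–47.
U beats R 63–47.
T beats P 84–26.
Q beats S 77–33.
Every option loses at least one head-to-head, so there is no Condorcet winner.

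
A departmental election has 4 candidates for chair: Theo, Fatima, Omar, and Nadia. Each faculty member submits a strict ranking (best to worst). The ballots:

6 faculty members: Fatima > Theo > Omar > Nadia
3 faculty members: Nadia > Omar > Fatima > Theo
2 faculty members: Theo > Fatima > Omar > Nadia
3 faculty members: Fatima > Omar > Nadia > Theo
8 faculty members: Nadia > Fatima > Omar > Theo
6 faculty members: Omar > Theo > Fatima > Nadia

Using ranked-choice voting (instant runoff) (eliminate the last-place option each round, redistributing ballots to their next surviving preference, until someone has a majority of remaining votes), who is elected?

Fatima

Round 1: Theo 2, Fatima 9, Omar 6, Nadia 11. Eliminate Theo.
Round 2: Fatima 11, Omar 6, Nadia 11. Eliminate Omar.
Round 3: Fatima 17, Nadia 11. Fatima has a majority.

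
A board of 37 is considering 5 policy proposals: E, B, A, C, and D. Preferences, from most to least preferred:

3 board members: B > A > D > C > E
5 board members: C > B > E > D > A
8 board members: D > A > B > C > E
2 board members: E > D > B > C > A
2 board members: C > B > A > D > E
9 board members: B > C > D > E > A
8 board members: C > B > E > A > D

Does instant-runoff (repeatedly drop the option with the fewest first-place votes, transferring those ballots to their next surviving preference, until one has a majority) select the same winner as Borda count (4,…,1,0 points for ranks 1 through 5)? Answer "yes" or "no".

yes

Instant-runoff — R1 E 2, B 12, A 0, C 15, D 8 (A out); R2 E 2, B 12, C 15, D 8 (E out); R3 B 12, C 15, D 10 (D out); R4 B 22, C 15 (B winner). Winner: B.
Borda — scores: E 43, B 113, A 45, C 100, D 69. Winner: B.
The two methods agree.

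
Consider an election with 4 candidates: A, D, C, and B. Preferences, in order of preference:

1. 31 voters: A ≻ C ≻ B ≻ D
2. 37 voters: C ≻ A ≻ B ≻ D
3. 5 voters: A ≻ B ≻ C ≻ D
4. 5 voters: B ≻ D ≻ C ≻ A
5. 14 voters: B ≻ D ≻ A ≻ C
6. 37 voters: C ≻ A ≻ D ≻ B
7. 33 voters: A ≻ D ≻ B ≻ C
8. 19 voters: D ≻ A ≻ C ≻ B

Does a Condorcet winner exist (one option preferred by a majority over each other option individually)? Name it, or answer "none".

A

A vs D: 143–38 for A.
A vs C: 102–79 for A.
A vs B: 162–19 for A.
A beats every other option head-to-head.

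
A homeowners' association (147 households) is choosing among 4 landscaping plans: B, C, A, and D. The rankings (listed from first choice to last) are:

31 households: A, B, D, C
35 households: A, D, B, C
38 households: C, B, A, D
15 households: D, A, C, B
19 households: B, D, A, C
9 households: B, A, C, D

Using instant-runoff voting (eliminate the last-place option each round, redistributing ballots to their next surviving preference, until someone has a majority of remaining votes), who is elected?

Round 1: B 28, C 38, A 66, D 15. Eliminate D.
Round 2: B 28, C 38, A 81. A has a majority.

A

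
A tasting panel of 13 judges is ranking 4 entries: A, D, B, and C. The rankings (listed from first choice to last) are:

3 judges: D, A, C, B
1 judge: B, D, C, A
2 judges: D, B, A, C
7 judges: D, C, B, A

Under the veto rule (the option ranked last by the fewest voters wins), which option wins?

D

Last-place votes: A 8, D 0, B 3, C 2.
D is ranked last by the fewest voters, so D wins.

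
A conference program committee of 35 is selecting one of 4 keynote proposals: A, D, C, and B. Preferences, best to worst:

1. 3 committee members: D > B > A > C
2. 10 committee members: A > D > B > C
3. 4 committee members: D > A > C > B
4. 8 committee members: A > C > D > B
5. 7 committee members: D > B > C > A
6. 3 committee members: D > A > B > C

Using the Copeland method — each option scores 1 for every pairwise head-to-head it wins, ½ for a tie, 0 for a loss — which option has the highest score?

A: beats D, C, and B → score 3.
D: beats C and B; loses to A → score 2.
C: loses to A, D, and B → score 0.
B: beats C; loses to A and D → score 1.
A has the best pairwise record.

A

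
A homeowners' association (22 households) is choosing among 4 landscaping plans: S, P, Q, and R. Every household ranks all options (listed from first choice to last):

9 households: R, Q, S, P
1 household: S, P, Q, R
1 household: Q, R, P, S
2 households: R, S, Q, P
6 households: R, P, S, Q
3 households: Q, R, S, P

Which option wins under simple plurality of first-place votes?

First-place votes: S 1, P 0, Q 4, R 17.
R has the most first-place votes.

R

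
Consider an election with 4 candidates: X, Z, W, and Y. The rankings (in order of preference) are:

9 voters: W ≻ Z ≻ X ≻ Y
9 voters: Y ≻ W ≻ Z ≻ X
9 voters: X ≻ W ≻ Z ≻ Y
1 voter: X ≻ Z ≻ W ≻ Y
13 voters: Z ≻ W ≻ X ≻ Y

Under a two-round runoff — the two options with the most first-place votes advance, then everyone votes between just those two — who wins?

Round 1 first-place votes: X 10, Z 13, W 9, Y 9.
Z and X advance.
Runoff: Z is preferred to X by 31 voters; X by 10.
Z wins the runoff.

Z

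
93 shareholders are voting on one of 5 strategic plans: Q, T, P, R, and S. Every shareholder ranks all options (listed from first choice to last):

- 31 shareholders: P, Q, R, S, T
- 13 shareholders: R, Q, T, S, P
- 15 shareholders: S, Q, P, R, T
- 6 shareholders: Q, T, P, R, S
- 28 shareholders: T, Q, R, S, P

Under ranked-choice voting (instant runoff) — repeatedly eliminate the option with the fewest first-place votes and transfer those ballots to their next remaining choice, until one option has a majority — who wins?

Round 1: Q 6, T 28, P 31, R 13, S 15. Eliminate Q.
Round 2: T 34, P 31, R 13, S 15. Eliminate R.
Round 3: T 47, P 31, S 15. T has a majority.

T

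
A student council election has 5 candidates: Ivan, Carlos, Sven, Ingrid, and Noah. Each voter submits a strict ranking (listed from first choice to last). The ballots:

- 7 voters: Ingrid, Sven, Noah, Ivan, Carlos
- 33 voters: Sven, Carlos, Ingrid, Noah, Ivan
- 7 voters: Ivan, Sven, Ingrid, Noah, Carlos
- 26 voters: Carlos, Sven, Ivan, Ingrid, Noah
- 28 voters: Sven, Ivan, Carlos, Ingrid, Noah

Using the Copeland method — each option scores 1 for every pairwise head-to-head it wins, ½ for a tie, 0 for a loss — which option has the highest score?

Ivan: beats Ingrid and Noah; loses to Carlos and Sven → score 2.
Carlos: beats Ivan, Ingrid, and Noah; loses to Sven → score 3.
Sven: beats Ivan, Carlos, Ingrid, and Noah → score 4.
Ingrid: beats Noah; loses to Ivan, Carlos, and Sven → score 1.
Noah: loses to Ivan, Carlos, Sven, and Ingrid → score 0.
Sven has the best pairwise record.

Sven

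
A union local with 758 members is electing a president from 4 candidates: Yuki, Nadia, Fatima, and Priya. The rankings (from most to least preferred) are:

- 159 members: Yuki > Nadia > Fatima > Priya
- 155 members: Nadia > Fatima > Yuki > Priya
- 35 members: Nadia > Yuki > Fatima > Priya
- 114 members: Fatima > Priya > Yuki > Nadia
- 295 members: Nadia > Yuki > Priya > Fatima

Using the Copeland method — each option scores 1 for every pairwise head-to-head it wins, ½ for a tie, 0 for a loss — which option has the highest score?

Yuki: beats Fatima and Priya; loses to Nadia → score 2.
Nadia: beats Yuki, Fatima, and Priya → score 3.
Fatima: beats Priya; loses to Yuki and Nadia → score 1.
Priya: loses to Yuki, Nadia, and Fatima → score 0.
Nadia has the best pairwise record.

Nadia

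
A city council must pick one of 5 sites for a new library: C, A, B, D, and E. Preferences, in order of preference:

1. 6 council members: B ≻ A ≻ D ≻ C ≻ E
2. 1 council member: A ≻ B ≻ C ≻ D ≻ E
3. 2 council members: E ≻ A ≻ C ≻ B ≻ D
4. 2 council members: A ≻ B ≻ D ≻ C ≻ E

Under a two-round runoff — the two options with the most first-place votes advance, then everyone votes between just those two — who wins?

B

Round 1 first-place votes: C 0, A 3, B 6, D 0, E 2.
B and A advance.
Runoff: B is preferred to A by 6 voters; A by 5.
B wins the runoff.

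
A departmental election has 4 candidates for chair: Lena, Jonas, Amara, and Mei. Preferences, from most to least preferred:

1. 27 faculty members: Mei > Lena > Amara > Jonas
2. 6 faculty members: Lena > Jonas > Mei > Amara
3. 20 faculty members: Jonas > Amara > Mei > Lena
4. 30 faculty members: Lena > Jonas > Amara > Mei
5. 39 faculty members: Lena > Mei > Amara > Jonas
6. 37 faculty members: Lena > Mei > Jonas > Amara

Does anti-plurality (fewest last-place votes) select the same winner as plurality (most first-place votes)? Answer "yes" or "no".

yes

Anti-plurality — last-place votes: Lena 20, Jonas 66, Amara 43, Mei 30. Winner: Lena.
Plurality — first-place votes: Lena 112, Jonas 20, Amara 0, Mei 27. Winner: Lena.
The two methods agree.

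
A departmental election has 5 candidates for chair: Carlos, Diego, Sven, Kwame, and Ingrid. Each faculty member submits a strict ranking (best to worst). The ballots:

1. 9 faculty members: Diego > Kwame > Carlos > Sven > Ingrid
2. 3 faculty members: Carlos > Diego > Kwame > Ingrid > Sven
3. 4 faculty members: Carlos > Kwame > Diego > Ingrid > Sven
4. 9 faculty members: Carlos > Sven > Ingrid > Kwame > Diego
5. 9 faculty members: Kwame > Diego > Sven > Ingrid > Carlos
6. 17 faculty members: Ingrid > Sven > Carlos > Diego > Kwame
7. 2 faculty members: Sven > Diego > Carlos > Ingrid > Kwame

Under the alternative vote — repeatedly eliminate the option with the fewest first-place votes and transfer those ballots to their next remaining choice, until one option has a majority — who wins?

Round 1: Carlos 16, Diego 9, Sven 2, Kwame 9, Ingrid 17. Eliminate Sven.
Round 2: Carlos 16, Diego 11, Kwame 9, Ingrid 17. Eliminate Kwame.
Round 3: Carlos 16, Diego 20, Ingrid 17. Eliminate Carlos.
Round 4: Diego 27, Ingrid 26. Diego has a majority.

Diego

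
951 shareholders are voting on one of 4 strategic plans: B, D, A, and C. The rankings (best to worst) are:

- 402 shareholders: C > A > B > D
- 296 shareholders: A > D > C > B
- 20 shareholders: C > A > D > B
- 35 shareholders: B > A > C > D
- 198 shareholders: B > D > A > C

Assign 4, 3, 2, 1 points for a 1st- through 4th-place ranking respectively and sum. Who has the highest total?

A

B: 402·2 + 296·1 + 20·1 + 35·4 + 198·4 = 2052
D: 402·1 + 296·3 + 20·2 + 35·1 + 198·3 = 1959
A: 402·3 + 296·4 + 20·3 + 35·3 + 198·2 = 2951
C: 402·4 + 296·2 + 20·4 + 35·2 + 198·1 = 2548
A has the highest Borda score (2951).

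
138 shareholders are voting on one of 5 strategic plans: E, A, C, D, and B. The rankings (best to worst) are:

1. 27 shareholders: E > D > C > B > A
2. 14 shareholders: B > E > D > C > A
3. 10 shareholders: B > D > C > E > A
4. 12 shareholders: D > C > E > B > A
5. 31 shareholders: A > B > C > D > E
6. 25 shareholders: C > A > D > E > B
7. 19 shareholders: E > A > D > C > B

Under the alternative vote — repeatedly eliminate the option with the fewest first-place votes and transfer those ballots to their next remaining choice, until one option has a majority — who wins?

Round 1: E 46, A 31, C 25, D 12, B 24. Eliminate D.
Round 2: E 46, A 31, C 37, B 24. Eliminate B.
Round 3: E 60, A 31, C 47. Eliminate A.
Round 4: E 60, C 78. C has a majority.

C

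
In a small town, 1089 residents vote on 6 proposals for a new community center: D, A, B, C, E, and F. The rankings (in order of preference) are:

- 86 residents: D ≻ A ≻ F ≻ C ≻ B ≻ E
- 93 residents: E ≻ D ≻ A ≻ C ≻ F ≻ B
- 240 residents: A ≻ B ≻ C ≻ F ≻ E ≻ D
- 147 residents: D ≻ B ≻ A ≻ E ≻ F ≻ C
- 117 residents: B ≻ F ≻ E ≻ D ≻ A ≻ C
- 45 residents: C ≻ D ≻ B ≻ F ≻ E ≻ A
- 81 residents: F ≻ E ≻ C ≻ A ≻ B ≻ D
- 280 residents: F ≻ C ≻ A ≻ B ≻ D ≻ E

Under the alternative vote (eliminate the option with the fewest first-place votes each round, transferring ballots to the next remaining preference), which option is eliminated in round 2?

E

Round 1: D 233, A 240, B 117, C 45, E 93, F 361. Eliminate C.
Round 2: D 278, A 240, B 117, E 93, F 361. Eliminate E.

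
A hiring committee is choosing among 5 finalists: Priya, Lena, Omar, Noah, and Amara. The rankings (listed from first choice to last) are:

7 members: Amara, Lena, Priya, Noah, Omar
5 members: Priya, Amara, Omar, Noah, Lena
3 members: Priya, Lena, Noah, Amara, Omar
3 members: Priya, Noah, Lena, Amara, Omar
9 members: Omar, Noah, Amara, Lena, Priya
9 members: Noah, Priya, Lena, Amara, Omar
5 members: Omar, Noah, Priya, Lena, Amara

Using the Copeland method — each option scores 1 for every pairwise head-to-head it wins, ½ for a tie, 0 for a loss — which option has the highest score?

Noah

Priya: beats Lena, Omar, and Amara; loses to Noah → score 3.
Lena: beats Omar; loses to Priya, Noah, and Amara → score 1.
Omar: loses to Priya, Lena, Noah, and Amara → score 0.
Noah: beats Priya, Lena, Omar, and Amara → score 4.
Amara: beats Lena and Omar; loses to Priya and Noah → score 2.
Noah has the best pairwise record.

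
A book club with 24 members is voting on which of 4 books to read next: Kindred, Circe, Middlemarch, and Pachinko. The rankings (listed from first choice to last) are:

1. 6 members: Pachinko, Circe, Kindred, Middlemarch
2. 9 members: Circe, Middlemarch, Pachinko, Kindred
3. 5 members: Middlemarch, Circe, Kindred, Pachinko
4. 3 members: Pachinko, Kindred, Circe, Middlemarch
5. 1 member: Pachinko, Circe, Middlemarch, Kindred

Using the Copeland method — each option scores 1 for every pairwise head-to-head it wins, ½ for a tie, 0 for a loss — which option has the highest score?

Circe

Kindred: loses to Circe, Middlemarch, and Pachinko → score 0.
Circe: beats Kindred, Middlemarch, and Pachinko → score 3.
Middlemarch: beats Kindred and Pachinko; loses to Circe → score 2.
Pachinko: beats Kindred; loses to Circe and Middlemarch → score 1.
Circe has the best pairwise record.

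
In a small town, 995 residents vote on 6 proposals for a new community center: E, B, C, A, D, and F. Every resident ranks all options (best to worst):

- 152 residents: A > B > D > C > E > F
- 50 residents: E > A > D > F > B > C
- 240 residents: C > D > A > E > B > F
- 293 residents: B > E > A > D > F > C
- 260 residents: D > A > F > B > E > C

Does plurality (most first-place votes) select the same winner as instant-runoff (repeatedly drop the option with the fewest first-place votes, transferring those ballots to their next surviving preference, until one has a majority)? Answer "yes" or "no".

Plurality — first-place votes: E 50, B 293, C 240, A 152, D 260, F 0. Winner: B.
Instant-runoff — R1 E 50, B 293, C 240, A 152, D 260, F 0 (F out); R2 E 50, B 293, C 240, A 152, D 260 (E out); R3 B 293, C 240, A 202, D 260 (A out); R4 B 445, C 240, D 310 (C out); R5 B 445, D 550 (D winner). Winner: D.
The two methods disagree.

no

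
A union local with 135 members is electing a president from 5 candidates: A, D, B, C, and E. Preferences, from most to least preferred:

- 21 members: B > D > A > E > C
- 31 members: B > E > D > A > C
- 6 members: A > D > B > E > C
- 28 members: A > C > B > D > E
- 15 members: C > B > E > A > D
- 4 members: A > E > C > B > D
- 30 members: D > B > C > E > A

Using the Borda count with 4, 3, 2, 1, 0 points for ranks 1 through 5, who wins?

B

A: 21·2 + 31·1 + 6·4 + 28·4 + 15·1 + 4·4 + 30·0 = 240
D: 21·3 + 31·2 + 6·3 + 28·1 + 15·0 + 4·0 + 30·4 = 291
B: 21·4 + 31·4 + 6·2 + 28·2 + 15·3 + 4·1 + 30·3 = 415
C: 21·0 + 31·0 + 6·0 + 28·3 + 15·4 + 4·2 + 30·2 = 212
E: 21·1 + 31·3 + 6·1 + 28·0 + 15·2 + 4·3 + 30·1 = 192
B has the highest Borda score (415).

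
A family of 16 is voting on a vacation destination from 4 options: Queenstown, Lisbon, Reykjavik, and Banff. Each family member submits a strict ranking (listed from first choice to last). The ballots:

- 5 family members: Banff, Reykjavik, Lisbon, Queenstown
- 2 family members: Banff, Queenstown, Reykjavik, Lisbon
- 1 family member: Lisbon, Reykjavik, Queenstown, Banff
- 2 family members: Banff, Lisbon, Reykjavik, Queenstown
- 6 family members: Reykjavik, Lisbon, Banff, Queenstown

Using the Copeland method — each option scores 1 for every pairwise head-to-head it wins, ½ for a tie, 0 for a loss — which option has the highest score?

Banff

Queenstown: loses to Lisbon, Reykjavik, and Banff → score 0.
Lisbon: beats Queenstown; loses to Reykjavik and Banff → score 1.
Reykjavik: beats Queenstown and Lisbon; loses to Banff → score 2.
Banff: beats Queenstown, Lisbon, and Reykjavik → score 3.
Banff has the best pairwise record.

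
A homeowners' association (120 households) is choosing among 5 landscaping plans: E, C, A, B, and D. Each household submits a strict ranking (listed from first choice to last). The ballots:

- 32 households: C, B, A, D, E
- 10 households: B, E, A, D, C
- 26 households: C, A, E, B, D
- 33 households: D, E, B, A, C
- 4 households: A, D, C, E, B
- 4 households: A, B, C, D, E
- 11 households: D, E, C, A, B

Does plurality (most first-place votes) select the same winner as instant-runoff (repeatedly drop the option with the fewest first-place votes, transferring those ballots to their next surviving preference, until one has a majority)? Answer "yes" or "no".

Plurality — first-place votes: E 0, C 58, A 8, B 10, D 44. Winner: C.
Instant-runoff — R1 E 0, C 58, A 8, B 10, D 44 (E out); R2 C 58, A 8, B 10, D 44 (A out); R3 C 58, B 14, D 48 (B out); R4 C 62, D 58 (C winner). Winner: C.
The two methods agree.

yes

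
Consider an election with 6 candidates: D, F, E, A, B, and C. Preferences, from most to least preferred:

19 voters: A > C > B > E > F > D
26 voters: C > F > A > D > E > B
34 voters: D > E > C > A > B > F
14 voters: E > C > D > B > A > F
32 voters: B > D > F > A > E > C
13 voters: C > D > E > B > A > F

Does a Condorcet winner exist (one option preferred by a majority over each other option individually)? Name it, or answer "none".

none

Checking pairwise contests:
C beats D 72–66.
D beats F 93–45.
D beats E 105–33.
D beats A 93–45.
D beats B 87–51.
E beats C 80–58.
Every option loses at least one head-to-head, so there is no Condorcet winner.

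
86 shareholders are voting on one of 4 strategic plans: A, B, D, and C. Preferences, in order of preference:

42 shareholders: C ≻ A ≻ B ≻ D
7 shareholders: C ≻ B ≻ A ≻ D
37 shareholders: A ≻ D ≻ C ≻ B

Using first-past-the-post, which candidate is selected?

C

First-place votes: A 37, B 0, D 0, C 49.
C has the most first-place votes.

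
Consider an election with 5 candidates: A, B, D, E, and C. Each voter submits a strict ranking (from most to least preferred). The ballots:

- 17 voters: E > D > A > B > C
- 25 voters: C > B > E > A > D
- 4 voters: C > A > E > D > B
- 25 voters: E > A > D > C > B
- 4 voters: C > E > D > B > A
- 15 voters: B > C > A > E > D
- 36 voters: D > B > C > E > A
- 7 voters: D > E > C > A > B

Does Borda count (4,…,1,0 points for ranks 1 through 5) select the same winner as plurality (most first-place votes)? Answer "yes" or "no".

no

Borda — scores: A 183, B 264, D 285, E 310, C 288. Winner: E.
Plurality — first-place votes: A 0, B 15, D 43, E 42, C 33. Winner: D.
The two methods disagree.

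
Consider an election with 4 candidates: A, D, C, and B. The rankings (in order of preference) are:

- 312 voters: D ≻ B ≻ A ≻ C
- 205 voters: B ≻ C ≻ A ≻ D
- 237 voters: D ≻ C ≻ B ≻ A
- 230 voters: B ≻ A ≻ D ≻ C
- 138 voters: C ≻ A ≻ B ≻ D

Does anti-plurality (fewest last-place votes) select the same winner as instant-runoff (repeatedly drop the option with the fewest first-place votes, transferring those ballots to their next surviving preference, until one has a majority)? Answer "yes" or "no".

yes

Anti-plurality — last-place votes: A 237, D 343, C 542, B 0. Winner: B.
Instant-runoff — R1 A 0, D 549, C 138, B 435 (A out); R2 D 549, C 138, B 435 (C out); R3 D 549, B 573 (B winner). Winner: B.
The two methods agree.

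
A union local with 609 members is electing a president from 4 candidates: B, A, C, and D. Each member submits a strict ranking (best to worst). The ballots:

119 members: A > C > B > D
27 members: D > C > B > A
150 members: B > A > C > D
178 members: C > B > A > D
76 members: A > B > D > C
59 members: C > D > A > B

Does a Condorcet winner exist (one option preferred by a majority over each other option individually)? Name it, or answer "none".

Checking pairwise contests:
C beats B 383–226.
B beats A 355–254.
A beats C 345–264.
B beats D 523–86.
Every option loses at least one head-to-head, so there is no Condorcet winner.

none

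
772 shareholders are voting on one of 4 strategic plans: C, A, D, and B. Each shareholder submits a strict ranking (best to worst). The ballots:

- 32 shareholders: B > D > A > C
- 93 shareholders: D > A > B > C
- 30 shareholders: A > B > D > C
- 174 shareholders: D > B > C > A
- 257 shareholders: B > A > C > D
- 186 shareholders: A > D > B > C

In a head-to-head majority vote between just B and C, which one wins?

Voters preferring B to C: 772; preferring C to B: 0.
B wins the head-to-head.

B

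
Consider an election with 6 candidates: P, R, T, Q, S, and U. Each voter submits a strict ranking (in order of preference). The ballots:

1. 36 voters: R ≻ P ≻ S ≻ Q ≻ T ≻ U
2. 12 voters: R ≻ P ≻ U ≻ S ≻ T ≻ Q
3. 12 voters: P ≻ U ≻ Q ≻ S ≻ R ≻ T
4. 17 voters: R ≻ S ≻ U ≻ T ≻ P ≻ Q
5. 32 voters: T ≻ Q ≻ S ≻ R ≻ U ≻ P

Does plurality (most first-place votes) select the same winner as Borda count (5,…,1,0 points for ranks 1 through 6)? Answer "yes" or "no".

yes

Plurality — first-place votes: P 12, R 65, T 32, Q 0, S 0, U 0. Winner: R.
Borda — scores: P 269, R 401, T 242, Q 236, S 320, U 167. Winner: R.
The two methods agree.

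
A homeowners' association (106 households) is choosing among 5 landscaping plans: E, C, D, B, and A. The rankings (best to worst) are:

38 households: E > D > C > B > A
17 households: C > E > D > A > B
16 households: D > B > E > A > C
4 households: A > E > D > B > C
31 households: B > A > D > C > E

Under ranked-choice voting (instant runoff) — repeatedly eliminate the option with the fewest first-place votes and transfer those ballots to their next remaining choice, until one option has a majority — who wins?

E

Round 1: E 38, C 17, D 16, B 31, A 4. Eliminate A.
Round 2: E 42, C 17, D 16, B 31. Eliminate D.
Round 3: E 42, C 17, B 47. Eliminate C.
Round 4: E 59, B 47. E has a majority.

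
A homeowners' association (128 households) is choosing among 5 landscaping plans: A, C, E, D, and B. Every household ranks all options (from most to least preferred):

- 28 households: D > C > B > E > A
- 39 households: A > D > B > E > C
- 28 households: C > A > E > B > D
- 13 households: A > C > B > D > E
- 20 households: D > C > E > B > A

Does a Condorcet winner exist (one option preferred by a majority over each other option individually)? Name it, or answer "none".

none

Checking pairwise contests:
C beats A 76–52.
D beats C 87–41.
A beats E 80–48.
A beats D 80–48.
A beats B 80–48.
Every option loses at least one head-to-head, so there is no Condorcet winner.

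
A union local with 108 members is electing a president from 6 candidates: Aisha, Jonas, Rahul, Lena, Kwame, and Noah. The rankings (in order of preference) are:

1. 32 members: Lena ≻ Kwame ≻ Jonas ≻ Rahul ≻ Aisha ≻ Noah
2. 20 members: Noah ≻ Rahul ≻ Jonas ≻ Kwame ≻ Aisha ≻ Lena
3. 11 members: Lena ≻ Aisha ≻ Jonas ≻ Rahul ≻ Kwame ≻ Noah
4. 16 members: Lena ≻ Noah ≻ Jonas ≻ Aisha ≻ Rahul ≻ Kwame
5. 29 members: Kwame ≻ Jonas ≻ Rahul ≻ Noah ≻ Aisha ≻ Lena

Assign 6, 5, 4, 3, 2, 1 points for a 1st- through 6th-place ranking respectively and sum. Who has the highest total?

Jonas

Aisha: 32·2 + 20·2 + 11·5 + 16·3 + 29·2 = 265
Jonas: 32·4 + 20·4 + 11·4 + 16·4 + 29·5 = 461
Rahul: 32·3 + 20·5 + 11·3 + 16·2 + 29·4 = 377
Lena: 32·6 + 20·1 + 11·6 + 16·6 + 29·1 = 403
Kwame: 32·5 + 20·3 + 11·2 + 16·1 + 29·6 = 432
Noah: 32·1 + 20·6 + 11·1 + 16·5 + 29·3 = 330
Jonas has the highest Borda score (461).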